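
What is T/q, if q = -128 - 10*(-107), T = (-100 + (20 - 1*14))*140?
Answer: -6580/471 ≈ -13.970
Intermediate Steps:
T = -13160 (T = (-100 + (20 - 14))*140 = (-100 + 6)*140 = -94*140 = -13160)
q = 942 (q = -128 + 1070 = 942)
T/q = -13160/942 = -13160*1/942 = -6580/471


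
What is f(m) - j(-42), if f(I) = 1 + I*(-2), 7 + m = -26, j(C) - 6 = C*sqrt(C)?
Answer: 61 + 42*I*sqrt(42) ≈ 61.0 + 272.19*I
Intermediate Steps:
j(C) = 6 + C**(3/2) (j(C) = 6 + C*sqrt(C) = 6 + C**(3/2))
m = -33 (m = -7 - 26 = -33)
f(I) = 1 - 2*I
f(m) - j(-42) = (1 - 2*(-33)) - (6 + (-42)**(3/2)) = (1 + 66) - (6 - 42*I*sqrt(42)) = 67 + (-6 + 42*I*sqrt(42)) = 61 + 42*I*sqrt(42)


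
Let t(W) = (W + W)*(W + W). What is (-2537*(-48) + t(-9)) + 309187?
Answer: 431287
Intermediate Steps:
t(W) = 4*W² (t(W) = (2*W)*(2*W) = 4*W²)
(-2537*(-48) + t(-9)) + 309187 = (-2537*(-48) + 4*(-9)²) + 309187 = (121776 + 4*81) + 309187 = (121776 + 324) + 309187 = 122100 + 309187 = 431287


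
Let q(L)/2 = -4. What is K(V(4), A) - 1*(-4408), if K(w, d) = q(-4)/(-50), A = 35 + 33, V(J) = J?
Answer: 110204/25 ≈ 4408.2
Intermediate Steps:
A = 68
q(L) = -8 (q(L) = 2*(-4) = -8)
K(w, d) = 4/25 (K(w, d) = -8/(-50) = -8*(-1/50) = 4/25)
K(V(4), A) - 1*(-4408) = 4/25 - 1*(-4408) = 4/25 + 4408 = 110204/25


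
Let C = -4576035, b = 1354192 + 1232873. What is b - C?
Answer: 7163100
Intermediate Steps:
b = 2587065
b - C = 2587065 - 1*(-4576035) = 2587065 + 4576035 = 7163100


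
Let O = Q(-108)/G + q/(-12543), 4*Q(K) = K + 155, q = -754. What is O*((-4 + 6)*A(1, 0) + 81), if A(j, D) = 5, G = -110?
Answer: -23456251/5518920 ≈ -4.2502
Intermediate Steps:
Q(K) = 155/4 + K/4 (Q(K) = (K + 155)/4 = (155 + K)/4 = 155/4 + K/4)
O = -257761/5518920 (O = (155/4 + (1/4)*(-108))/(-110) - 754/(-12543) = (155/4 - 27)*(-1/110) - 754*(-1/12543) = (47/4)*(-1/110) + 754/12543 = -47/440 + 754/12543 = -257761/5518920 ≈ -0.046705)
O*((-4 + 6)*A(1, 0) + 81) = -257761*((-4 + 6)*5 + 81)/5518920 = -257761*(2*5 + 81)/5518920 = -257761*(10 + 81)/5518920 = -257761/5518920*91 = -23456251/5518920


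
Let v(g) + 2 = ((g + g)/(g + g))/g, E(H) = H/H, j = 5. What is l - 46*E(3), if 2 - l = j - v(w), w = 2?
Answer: -101/2 ≈ -50.500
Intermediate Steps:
E(H) = 1
v(g) = -2 + 1/g (v(g) = -2 + ((g + g)/(g + g))/g = -2 + ((2*g)/((2*g)))/g = -2 + ((2*g)*(1/(2*g)))/g = -2 + 1/g)
l = -9/2 (l = 2 - (5 - (-2 + 1/2)) = 2 - (5 - (-2 + ½)) = 2 - (5 - 1*(-3/2)) = 2 - (5 + 3/2) = 2 - 1*13/2 = 2 - 13/2 = -9/2 ≈ -4.5000)
l - 46*E(3) = -9/2 - 46*1 = -9/2 - 46 = -101/2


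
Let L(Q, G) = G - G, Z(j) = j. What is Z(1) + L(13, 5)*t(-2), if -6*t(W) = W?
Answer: 1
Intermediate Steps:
t(W) = -W/6
L(Q, G) = 0
Z(1) + L(13, 5)*t(-2) = 1 + 0*(-1/6*(-2)) = 1 + 0*(1/3) = 1 + 0 = 1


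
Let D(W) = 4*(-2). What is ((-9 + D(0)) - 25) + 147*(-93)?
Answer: -13713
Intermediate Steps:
D(W) = -8
((-9 + D(0)) - 25) + 147*(-93) = ((-9 - 8) - 25) + 147*(-93) = (-17 - 25) - 13671 = -42 - 13671 = -13713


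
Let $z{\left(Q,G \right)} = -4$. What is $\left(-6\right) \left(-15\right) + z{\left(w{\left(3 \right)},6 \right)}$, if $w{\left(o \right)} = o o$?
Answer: $86$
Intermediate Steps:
$w{\left(o \right)} = o^{2}$
$\left(-6\right) \left(-15\right) + z{\left(w{\left(3 \right)},6 \right)} = \left(-6\right) \left(-15\right) - 4 = 90 - 4 = 86$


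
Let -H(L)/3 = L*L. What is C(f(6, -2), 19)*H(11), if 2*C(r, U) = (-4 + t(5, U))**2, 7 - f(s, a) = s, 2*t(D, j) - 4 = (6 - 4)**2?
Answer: 0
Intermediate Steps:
t(D, j) = 4 (t(D, j) = 2 + (6 - 4)**2/2 = 2 + (1/2)*2**2 = 2 + (1/2)*4 = 2 + 2 = 4)
f(s, a) = 7 - s
H(L) = -3*L**2 (H(L) = -3*L*L = -3*L**2)
C(r, U) = 0 (C(r, U) = (-4 + 4)**2/2 = (1/2)*0**2 = (1/2)*0 = 0)
C(f(6, -2), 19)*H(11) = 0*(-3*11**2) = 0*(-3*121) = 0*(-363) = 0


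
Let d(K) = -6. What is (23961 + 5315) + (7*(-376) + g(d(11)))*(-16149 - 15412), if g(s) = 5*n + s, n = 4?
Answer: 82655974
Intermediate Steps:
g(s) = 20 + s (g(s) = 5*4 + s = 20 + s)
(23961 + 5315) + (7*(-376) + g(d(11)))*(-16149 - 15412) = (23961 + 5315) + (7*(-376) + (20 - 6))*(-16149 - 15412) = 29276 + (-2632 + 14)*(-31561) = 29276 - 2618*(-31561) = 29276 + 82626698 = 82655974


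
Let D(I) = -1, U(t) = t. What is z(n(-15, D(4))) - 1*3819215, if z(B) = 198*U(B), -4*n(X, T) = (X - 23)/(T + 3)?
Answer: -7636549/2 ≈ -3.8183e+6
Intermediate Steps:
n(X, T) = -(-23 + X)/(4*(3 + T)) (n(X, T) = -(X - 23)/(4*(T + 3)) = -(-23 + X)/(4*(3 + T)))
z(B) = 198*B
z(n(-15, D(4))) - 1*3819215 = 198*((23 - 1*(-15))/(4*(3 - 1))) - 1*3819215 = 198*((1/4)*(23 + 15)/2) - 3819215 = 198*((1/4)*(1/2)*38) - 3819215 = 198*(19/4) - 3819215 = 1881/2 - 3819215 = -7636549/2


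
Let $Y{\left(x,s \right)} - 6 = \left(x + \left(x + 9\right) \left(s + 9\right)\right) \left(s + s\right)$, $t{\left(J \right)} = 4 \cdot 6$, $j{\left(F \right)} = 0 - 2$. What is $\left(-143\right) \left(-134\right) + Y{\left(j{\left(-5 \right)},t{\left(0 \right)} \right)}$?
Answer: $30160$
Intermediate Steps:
$j{\left(F \right)} = -2$
$t{\left(J \right)} = 24$
$Y{\left(x,s \right)} = 6 + 2 s \left(x + \left(9 + s\right) \left(9 + x\right)\right)$ ($Y{\left(x,s \right)} = 6 + \left(x + \left(x + 9\right) \left(s + 9\right)\right) \left(s + s\right) = 6 + \left(x + \left(9 + x\right) \left(9 + s\right)\right) 2 s = 6 + \left(x + \left(9 + s\right) \left(9 + x\right)\right) 2 s = 6 + 2 s \left(x + \left(9 + s\right) \left(9 + x\right)\right)$)
$\left(-143\right) \left(-134\right) + Y{\left(j{\left(-5 \right)},t{\left(0 \right)} \right)} = \left(-143\right) \left(-134\right) + \left(6 + 18 \cdot 24^{2} + 162 \cdot 24 + 2 \left(-2\right) 24^{2} + 20 \cdot 24 \left(-2\right)\right) = 19162 + \left(6 + 18 \cdot 576 + 3888 + 2 \left(-2\right) 576 - 960\right) = 19162 + \left(6 + 10368 + 3888 - 2304 - 960\right) = 19162 + 10998 = 30160$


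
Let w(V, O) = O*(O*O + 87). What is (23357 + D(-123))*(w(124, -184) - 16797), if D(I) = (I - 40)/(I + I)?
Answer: -35983133579365/246 ≈ -1.4627e+11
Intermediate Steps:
w(V, O) = O*(87 + O²) (w(V, O) = O*(O² + 87) = O*(87 + O²))
D(I) = (-40 + I)/(2*I) (D(I) = (-40 + I)/((2*I)) = (-40 + I)*(1/(2*I)) = (-40 + I)/(2*I))
(23357 + D(-123))*(w(124, -184) - 16797) = (23357 + (½)*(-40 - 123)/(-123))*(-184*(87 + (-184)²) - 16797) = (23357 + (½)*(-1/123)*(-163))*(-184*(87 + 33856) - 16797) = (23357 + 163/246)*(-184*33943 - 16797) = 5745985*(-6245512 - 16797)/246 = (5745985/246)*(-6262309) = -35983133579365/246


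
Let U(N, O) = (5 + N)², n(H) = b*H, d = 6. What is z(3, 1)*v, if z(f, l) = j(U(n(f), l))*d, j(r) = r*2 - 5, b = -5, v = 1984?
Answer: 2321280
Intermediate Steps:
n(H) = -5*H
j(r) = -5 + 2*r (j(r) = 2*r - 5 = -5 + 2*r)
z(f, l) = -30 + 12*(5 - 5*f)² (z(f, l) = (-5 + 2*(5 - 5*f)²)*6 = -30 + 12*(5 - 5*f)²)
z(3, 1)*v = (-30 + 300*(1 - 1*3)²)*1984 = (-30 + 300*(1 - 3)²)*1984 = (-30 + 300*(-2)²)*1984 = (-30 + 300*4)*1984 = (-30 + 1200)*1984 = 1170*1984 = 2321280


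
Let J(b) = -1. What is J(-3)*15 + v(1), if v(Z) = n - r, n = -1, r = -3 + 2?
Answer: -15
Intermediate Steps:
r = -1
v(Z) = 0 (v(Z) = -1 - 1*(-1) = -1 + 1 = 0)
J(-3)*15 + v(1) = -1*15 + 0 = -15 + 0 = -15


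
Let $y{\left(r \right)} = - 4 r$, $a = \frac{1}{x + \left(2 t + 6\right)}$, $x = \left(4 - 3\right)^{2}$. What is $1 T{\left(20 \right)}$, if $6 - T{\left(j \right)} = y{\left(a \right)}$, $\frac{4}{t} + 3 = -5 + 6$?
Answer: $\frac{22}{3} \approx 7.3333$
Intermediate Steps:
$t = -2$ ($t = \frac{4}{-3 + \left(-5 + 6\right)} = \frac{4}{-3 + 1} = \frac{4}{-2} = 4 \left(- \frac{1}{2}\right) = -2$)
$x = 1$ ($x = 1^{2} = 1$)
$a = \frac{1}{3}$ ($a = \frac{1}{1 + \left(2 \left(-2\right) + 6\right)} = \frac{1}{1 + \left(-4 + 6\right)} = \frac{1}{1 + 2} = \frac{1}{3} \approx 0.33333$)
$T{\left(j \right)} = \frac{22}{3}$ ($T{\left(j \right)} = 6 - \left(-4\right) \frac{1}{3} = 6 - - \frac{4}{3} = 6 + \frac{4}{3} = \frac{22}{3}$)
$1 T{\left(20 \right)} = 1 \cdot \frac{22}{3} = \frac{22}{3}$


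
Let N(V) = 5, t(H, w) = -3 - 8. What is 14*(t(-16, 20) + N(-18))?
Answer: -84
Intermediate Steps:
t(H, w) = -11
14*(t(-16, 20) + N(-18)) = 14*(-11 + 5) = 14*(-6) = -84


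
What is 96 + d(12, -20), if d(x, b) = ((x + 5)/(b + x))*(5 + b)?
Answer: 1023/8 ≈ 127.88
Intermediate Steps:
d(x, b) = (5 + b)*(5 + x)/(b + x) (d(x, b) = ((5 + x)/(b + x))*(5 + b) = (5 + b)*(5 + x)/(b + x))
96 + d(12, -20) = 96 + (25 + 5*(-20) + 5*12 - 20*12)/(-20 + 12) = 96 + (25 - 100 + 60 - 240)/(-8) = 96 - ⅛*(-255) = 96 + 255/8 = 1023/8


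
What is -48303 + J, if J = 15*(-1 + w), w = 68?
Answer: -47298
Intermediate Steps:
J = 1005 (J = 15*(-1 + 68) = 15*67 = 1005)
-48303 + J = -48303 + 1005 = -47298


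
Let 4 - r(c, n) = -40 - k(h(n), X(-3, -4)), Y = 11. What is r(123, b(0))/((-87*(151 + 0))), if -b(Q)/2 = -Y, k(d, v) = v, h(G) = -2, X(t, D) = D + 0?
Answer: -40/13137 ≈ -0.0030448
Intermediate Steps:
X(t, D) = D
b(Q) = 22 (b(Q) = -(-2)*11 = -2*(-11) = 22)
r(c, n) = 40 (r(c, n) = 4 - (-40 - 1*(-4)) = 4 - (-40 + 4) = 4 - 1*(-36) = 4 + 36 = 40)
r(123, b(0))/((-87*(151 + 0))) = 40/((-87*(151 + 0))) = 40/((-87*151)) = 40/(-13137) = 40*(-1/13137) = -40/13137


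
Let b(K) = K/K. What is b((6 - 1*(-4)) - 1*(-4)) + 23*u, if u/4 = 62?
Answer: 5705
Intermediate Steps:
u = 248 (u = 4*62 = 248)
b(K) = 1
b((6 - 1*(-4)) - 1*(-4)) + 23*u = 1 + 23*248 = 1 + 5704 = 5705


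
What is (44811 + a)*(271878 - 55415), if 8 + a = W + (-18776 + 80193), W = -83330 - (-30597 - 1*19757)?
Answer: 15854615972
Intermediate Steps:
W = -32976 (W = -83330 - (-30597 - 19757) = -83330 - 1*(-50354) = -83330 + 50354 = -32976)
a = 28433 (a = -8 + (-32976 + (-18776 + 80193)) = -8 + (-32976 + 61417) = -8 + 28441 = 28433)
(44811 + a)*(271878 - 55415) = (44811 + 28433)*(271878 - 55415) = 73244*216463 = 15854615972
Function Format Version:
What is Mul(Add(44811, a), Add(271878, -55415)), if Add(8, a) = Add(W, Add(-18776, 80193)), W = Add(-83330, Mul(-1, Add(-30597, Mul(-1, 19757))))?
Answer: 15854615972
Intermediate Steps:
W = -32976 (W = Add(-83330, Mul(-1, Add(-30597, -19757))) = Add(-83330, Mul(-1, -50354)) = Add(-83330, 50354) = -32976)
a = 28433 (a = Add(-8, Add(-32976, Add(-18776, 80193))) = Add(-8, Add(-32976, 61417)) = Add(-8, 28441) = 28433)
Mul(Add(44811, a), Add(271878, -55415)) = Mul(Add(44811, 28433), Add(271878, -55415)) = Mul(73244, 216463) = 15854615972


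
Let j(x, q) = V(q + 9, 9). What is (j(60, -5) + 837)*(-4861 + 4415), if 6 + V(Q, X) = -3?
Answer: -369288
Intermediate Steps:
V(Q, X) = -9 (V(Q, X) = -6 - 3 = -9)
j(x, q) = -9
(j(60, -5) + 837)*(-4861 + 4415) = (-9 + 837)*(-4861 + 4415) = 828*(-446) = -369288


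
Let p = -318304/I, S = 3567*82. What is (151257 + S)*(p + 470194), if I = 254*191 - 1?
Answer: 3374016829396906/16171 ≈ 2.0865e+11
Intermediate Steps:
S = 292494
I = 48513 (I = 48514 - 1 = 48513)
p = -318304/48513 ≈ -6.5612
(151257 + S)*(p + 470194) = (151257 + 292494)*(-318304/48513 + 470194) = 443751*(22810203218/48513) = 3374016829396906/16171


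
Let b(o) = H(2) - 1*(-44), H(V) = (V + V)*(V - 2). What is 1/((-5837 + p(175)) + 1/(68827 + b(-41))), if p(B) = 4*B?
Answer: -68871/353790326 ≈ -0.00019467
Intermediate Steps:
H(V) = 2*V*(-2 + V) (H(V) = (2*V)*(-2 + V) = 2*V*(-2 + V))
b(o) = 44 (b(o) = 2*2*(-2 + 2) - 1*(-44) = 2*2*0 + 44 = 0 + 44 = 44)
1/((-5837 + p(175)) + 1/(68827 + b(-41))) = 1/((-5837 + 4*175) + 1/(68827 + 44)) = 1/((-5837 + 700) + 1/68871) = 1/(-5137 + 1/68871) = 1/(-353790326/68871) = -68871/353790326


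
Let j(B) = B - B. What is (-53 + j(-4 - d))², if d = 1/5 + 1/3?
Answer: 2809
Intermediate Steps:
d = 8/15 (d = 1*(⅕) + 1*(⅓) = ⅕ + ⅓ = 8/15 ≈ 0.53333)
j(B) = 0
(-53 + j(-4 - d))² = (-53 + 0)² = (-53)² = 2809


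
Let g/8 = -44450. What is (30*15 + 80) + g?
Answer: -355070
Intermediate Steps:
g = -355600 (g = 8*(-44450) = -355600)
(30*15 + 80) + g = (30*15 + 80) - 355600 = (450 + 80) - 355600 = 530 - 355600 = -355070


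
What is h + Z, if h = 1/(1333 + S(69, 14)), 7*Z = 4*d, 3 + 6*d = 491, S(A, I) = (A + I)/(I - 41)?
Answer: 35046775/754068 ≈ 46.477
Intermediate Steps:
S(A, I) = (A + I)/(-41 + I)
d = 244/3 (d = -½ + (⅙)*491 = -½ + 491/6 = 244/3 ≈ 81.333)
Z = 976/21 (Z = (4*(244/3))/7 = (⅐)*(976/3) = 976/21 ≈ 46.476)
h = 27/35908 (h = 1/(1333 + (69 + 14)/(-41 + 14)) = 1/(1333 + 83/(-27)) = 1/(1333 - 1/27*83) = 1/(1333 - 83/27) = 1/(35908/27) = 27/35908 ≈ 0.00075192)
h + Z = 27/35908 + 976/21 = 35046775/754068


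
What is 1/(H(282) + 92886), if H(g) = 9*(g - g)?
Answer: 1/92886 ≈ 1.0766e-5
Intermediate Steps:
H(g) = 0 (H(g) = 9*0 = 0)
1/(H(282) + 92886) = 1/(0 + 92886) = 1/92886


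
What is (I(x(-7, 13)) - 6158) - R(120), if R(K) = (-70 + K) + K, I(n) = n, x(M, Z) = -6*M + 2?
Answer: -6284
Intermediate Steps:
x(M, Z) = 2 - 6*M
R(K) = -70 + 2*K
(I(x(-7, 13)) - 6158) - R(120) = ((2 - 6*(-7)) - 6158) - (-70 + 2*120) = ((2 + 42) - 6158) - (-70 + 240) = (44 - 6158) - 1*170 = -6114 - 170 = -6284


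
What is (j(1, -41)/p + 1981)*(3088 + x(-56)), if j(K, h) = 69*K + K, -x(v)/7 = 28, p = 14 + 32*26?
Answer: 807830072/141 ≈ 5.7293e+6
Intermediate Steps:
p = 846 (p = 14 + 832 = 846)
x(v) = -196 (x(v) = -7*28 = -196)
j(K, h) = 70*K
(j(1, -41)/p + 1981)*(3088 + x(-56)) = ((70*1)/846 + 1981)*(3088 - 196) = (70*(1/846) + 1981)*2892 = (35/423 + 1981)*2892 = (837998/423)*2892 = 807830072/141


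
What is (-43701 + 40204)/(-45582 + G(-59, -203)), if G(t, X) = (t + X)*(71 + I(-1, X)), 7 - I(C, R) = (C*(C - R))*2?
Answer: 3497/171866 ≈ 0.020347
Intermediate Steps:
I(C, R) = 7 - 2*C*(C - R) (I(C, R) = 7 - C*(C - R)*2 = 7 - 2*C*(C - R))
G(t, X) = (76 - 2*X)*(X + t) (G(t, X) = (t + X)*(71 + (7 - 2*(-1)**2 + 2*(-1)*X)) = (X + t)*(71 + (7 - 2*1 - 2*X)) = (X + t)*(71 + (7 - 2 - 2*X)) = (X + t)*(71 + (5 - 2*X)) = (X + t)*(76 - 2*X) = (76 - 2*X)*(X + t))
(-43701 + 40204)/(-45582 + G(-59, -203)) = (-43701 + 40204)/(-45582 + (-2*(-203)**2 + 76*(-203) + 76*(-59) - 2*(-203)*(-59))) = -3497/(-45582 + (-2*41209 - 15428 - 4484 - 23954)) = -3497/(-45582 + (-82418 - 15428 - 4484 - 23954)) = -3497/(-45582 - 126284) = -3497/(-171866) = -3497*(-1/171866) = 3497/171866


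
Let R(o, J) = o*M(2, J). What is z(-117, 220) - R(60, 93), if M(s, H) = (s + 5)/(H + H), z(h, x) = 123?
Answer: 3743/31 ≈ 120.74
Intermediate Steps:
M(s, H) = (5 + s)/(2*H) (M(s, H) = (5 + s)/((2*H)) = (5 + s)*(1/(2*H)) = (5 + s)/(2*H))
R(o, J) = 7*o/(2*J) (R(o, J) = o*((5 + 2)/(2*J)) = o*((½)*7/J) = o*(7/(2*J)) = 7*o/(2*J))
z(-117, 220) - R(60, 93) = 123 - 7*60/(2*93) = 123 - 1*70/31 = 123 - 70/31 = 3743/31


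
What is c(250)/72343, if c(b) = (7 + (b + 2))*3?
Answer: 777/72343 ≈ 0.010741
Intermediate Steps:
c(b) = 27 + 3*b (c(b) = (7 + (2 + b))*3 = (9 + b)*3 = 27 + 3*b)
c(250)/72343 = (27 + 3*250)/72343 = (27 + 750)*(1/72343) = 777*(1/72343) = 777/72343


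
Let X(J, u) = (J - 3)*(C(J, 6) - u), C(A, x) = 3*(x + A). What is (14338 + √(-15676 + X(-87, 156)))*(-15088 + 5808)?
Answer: -133056640 - 9280*√20234 ≈ -1.3438e+8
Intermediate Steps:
C(A, x) = 3*A + 3*x (C(A, x) = 3*(A + x) = 3*A + 3*x)
X(J, u) = (-3 + J)*(18 - u + 3*J) (X(J, u) = (J - 3)*((3*J + 3*6) - u) = (-3 + J)*((3*J + 18) - u) = (-3 + J)*((18 + 3*J) - u) = (-3 + J)*(18 - u + 3*J))
(14338 + √(-15676 + X(-87, 156)))*(-15088 + 5808) = (14338 + √(-15676 + (-54 + 3*156 + 3*(-87)² + 9*(-87) - 1*(-87)*156)))*(-15088 + 5808) = (14338 + √(-15676 + (-54 + 468 + 3*7569 - 783 + 13572)))*(-9280) = (14338 + √(-15676 + (-54 + 468 + 22707 - 783 + 13572)))*(-9280) = (14338 + √(-15676 + 35910))*(-9280) = (14338 + √20234)*(-9280) = -133056640 - 9280*√20234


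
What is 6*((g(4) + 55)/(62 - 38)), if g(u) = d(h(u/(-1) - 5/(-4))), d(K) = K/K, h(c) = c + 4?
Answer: 14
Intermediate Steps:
h(c) = 4 + c
d(K) = 1
g(u) = 1
6*((g(4) + 55)/(62 - 38)) = 6*((1 + 55)/(62 - 38)) = 6*(56/24) = 6*(56*(1/24)) = 6*(7/3) = 14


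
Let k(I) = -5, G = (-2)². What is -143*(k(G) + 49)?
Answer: -6292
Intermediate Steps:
G = 4
-143*(k(G) + 49) = -143*(-5 + 49) = -143*44 = -6292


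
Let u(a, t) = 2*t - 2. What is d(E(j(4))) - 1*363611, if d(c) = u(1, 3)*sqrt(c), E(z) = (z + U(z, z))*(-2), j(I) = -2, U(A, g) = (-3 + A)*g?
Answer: -363611 + 16*I ≈ -3.6361e+5 + 16.0*I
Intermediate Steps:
U(A, g) = g*(-3 + A)
u(a, t) = -2 + 2*t
E(z) = -2*z - 2*z*(-3 + z) (E(z) = (z + z*(-3 + z))*(-2) = -2*z - 2*z*(-3 + z))
d(c) = 4*sqrt(c) (d(c) = (-2 + 2*3)*sqrt(c) = (-2 + 6)*sqrt(c) = 4*sqrt(c))
d(E(j(4))) - 1*363611 = 4*sqrt(2*(-2)*(2 - 1*(-2))) - 1*363611 = 4*sqrt(2*(-2)*(2 + 2)) - 363611 = 4*sqrt(2*(-2)*4) - 363611 = 4*sqrt(-16) - 363611 = 4*(4*I) - 363611 = 16*I - 363611 = -363611 + 16*I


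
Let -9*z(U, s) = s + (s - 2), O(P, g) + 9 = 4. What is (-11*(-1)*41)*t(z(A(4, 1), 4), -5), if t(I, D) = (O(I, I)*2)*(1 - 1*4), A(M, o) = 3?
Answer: 13530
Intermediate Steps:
O(P, g) = -5 (O(P, g) = -9 + 4 = -5)
z(U, s) = 2/9 - 2*s/9 (z(U, s) = -(s + (s - 2))/9 = -(s + (-2 + s))/9 = -(-2 + 2*s)/9 = 2/9 - 2*s/9)
t(I, D) = 30 (t(I, D) = (-5*2)*(1 - 1*4) = -10*(1 - 4) = -10*(-3) = 30)
(-11*(-1)*41)*t(z(A(4, 1), 4), -5) = (-11*(-1)*41)*30 = (11*41)*30 = 451*30 = 13530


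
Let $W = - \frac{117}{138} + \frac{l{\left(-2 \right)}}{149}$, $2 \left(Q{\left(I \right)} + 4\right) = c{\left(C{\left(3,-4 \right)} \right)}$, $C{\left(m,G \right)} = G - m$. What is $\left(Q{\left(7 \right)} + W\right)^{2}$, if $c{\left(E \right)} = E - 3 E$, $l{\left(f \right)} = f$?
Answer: $\frac{214886281}{46977316} \approx 4.5743$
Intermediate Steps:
$c{\left(E \right)} = - 2 E$
$Q{\left(I \right)} = 3$ ($Q{\left(I \right)} = -4 + \frac{\left(-2\right) \left(-4 - 3\right)}{2} = -4 + \frac{\left(-2\right) \left(-7\right)}{2} = -4 + \frac{1}{2} \cdot 14 = -4 + 7 = 3$)
$W = - \frac{5903}{6854}$ ($W = - \frac{117}{138} - \frac{2}{149} = \left(-117\right) \frac{1}{138} - \frac{2}{149} = - \frac{39}{46} - \frac{2}{149} = - \frac{5903}{6854} \approx -0.86125$)
$\left(Q{\left(7 \right)} + W\right)^{2} = \left(3 - \frac{5903}{6854}\right)^{2} = \left(\frac{14659}{6854}\right)^{2} = \frac{214886281}{46977316}$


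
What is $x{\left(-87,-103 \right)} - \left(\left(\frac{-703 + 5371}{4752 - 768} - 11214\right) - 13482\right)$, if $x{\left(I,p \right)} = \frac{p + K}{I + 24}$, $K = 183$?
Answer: $\frac{516490469}{20916} \approx 24694.0$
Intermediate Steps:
$x{\left(I,p \right)} = \frac{183 + p}{24 + I}$ ($x{\left(I,p \right)} = \frac{p + 183}{I + 24} = \frac{183 + p}{24 + I}$)
$x{\left(-87,-103 \right)} - \left(\left(\frac{-703 + 5371}{4752 - 768} - 11214\right) - 13482\right) = \frac{183 - 103}{24 - 87} - \left(\left(\frac{-703 + 5371}{4752 - 768} - 11214\right) - 13482\right) = \frac{1}{-63} \cdot 80 - \left(\left(\frac{4668}{3984} - 11214\right) - 13482\right) = \left(- \frac{1}{63}\right) 80 - \left(\left(4668 \cdot \frac{1}{3984} - 11214\right) - 13482\right) = - \frac{80}{63} - \left(\left(\frac{389}{332} - 11214\right) - 13482\right) = - \frac{80}{63} - \left(- \frac{3722659}{332} - 13482\right) = - \frac{80}{63} - - \frac{8198683}{332} = - \frac{80}{63} + \frac{8198683}{332} = \frac{516490469}{20916}$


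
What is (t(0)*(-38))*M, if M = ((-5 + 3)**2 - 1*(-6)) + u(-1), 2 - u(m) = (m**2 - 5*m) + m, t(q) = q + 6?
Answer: -1596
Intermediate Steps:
t(q) = 6 + q
u(m) = 2 - m**2 + 4*m (u(m) = 2 - ((m**2 - 5*m) + m) = 2 - (m**2 - 4*m) = 2 + (-m**2 + 4*m) = 2 - m**2 + 4*m)
M = 7 (M = ((-5 + 3)**2 - 1*(-6)) + (2 - 1*(-1)**2 + 4*(-1)) = ((-2)**2 + 6) + (2 - 1*1 - 4) = (4 + 6) + (2 - 1 - 4) = 10 - 3 = 7)
(t(0)*(-38))*M = ((6 + 0)*(-38))*7 = (6*(-38))*7 = -228*7 = -1596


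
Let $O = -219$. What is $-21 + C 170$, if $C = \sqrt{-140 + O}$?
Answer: $-21 + 170 i \sqrt{359} \approx -21.0 + 3221.0 i$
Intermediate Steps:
$C = i \sqrt{359}$ ($C = \sqrt{-140 - 219} = \sqrt{-359} = i \sqrt{359} \approx 18.947 i$)
$-21 + C 170 = -21 + i \sqrt{359} \cdot 170 = -21 + 170 i \sqrt{359}$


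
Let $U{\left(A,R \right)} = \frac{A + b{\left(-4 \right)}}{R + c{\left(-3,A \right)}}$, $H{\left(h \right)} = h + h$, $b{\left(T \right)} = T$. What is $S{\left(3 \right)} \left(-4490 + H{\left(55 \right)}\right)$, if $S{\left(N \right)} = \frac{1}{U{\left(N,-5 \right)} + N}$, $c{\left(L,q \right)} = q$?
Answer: $- \frac{8760}{7} \approx -1251.4$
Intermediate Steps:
$H{\left(h \right)} = 2 h$
$U{\left(A,R \right)} = \frac{-4 + A}{A + R}$ ($U{\left(A,R \right)} = \frac{A - 4}{R + A} = \frac{-4 + A}{A + R}$)
$S{\left(N \right)} = \frac{1}{N + \frac{-4 + N}{-5 + N}}$ ($S{\left(N \right)} = \frac{1}{\frac{-4 + N}{N - 5} + N} = \frac{1}{\frac{-4 + N}{-5 + N} + N} = \frac{1}{N + \frac{-4 + N}{-5 + N}}$)
$S{\left(3 \right)} \left(-4490 + H{\left(55 \right)}\right) = \frac{-5 + 3}{-4 + 3 + 3 \left(-5 + 3\right)} \left(-4490 + 2 \cdot 55\right) = \frac{1}{-4 + 3 + 3 \left(-2\right)} \left(-2\right) \left(-4490 + 110\right) = \frac{1}{-4 + 3 - 6} \left(-2\right) \left(-4380\right) = \frac{1}{-7} \left(-2\right) \left(-4380\right) = \left(- \frac{1}{7}\right) \left(-2\right) \left(-4380\right) = \frac{2}{7} \left(-4380\right) = - \frac{8760}{7}$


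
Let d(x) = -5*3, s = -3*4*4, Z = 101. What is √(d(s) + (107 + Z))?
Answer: √193 ≈ 13.892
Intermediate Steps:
s = -48 (s = -12*4 = -48)
d(x) = -15
√(d(s) + (107 + Z)) = √(-15 + (107 + 101)) = √(-15 + 208) = √193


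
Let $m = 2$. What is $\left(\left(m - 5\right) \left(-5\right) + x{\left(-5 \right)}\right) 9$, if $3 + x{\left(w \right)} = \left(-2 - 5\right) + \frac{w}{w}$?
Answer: $54$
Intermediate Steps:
$x{\left(w \right)} = -9$ ($x{\left(w \right)} = -3 + \left(\left(-2 - 5\right) + \frac{w}{w}\right) = -3 + \left(-7 + 1\right) = -3 - 6 = -9$)
$\left(\left(m - 5\right) \left(-5\right) + x{\left(-5 \right)}\right) 9 = \left(\left(2 - 5\right) \left(-5\right) - 9\right) 9 = \left(\left(-3\right) \left(-5\right) - 9\right) 9 = \left(15 - 9\right) 9 = 6 \cdot 9 = 54$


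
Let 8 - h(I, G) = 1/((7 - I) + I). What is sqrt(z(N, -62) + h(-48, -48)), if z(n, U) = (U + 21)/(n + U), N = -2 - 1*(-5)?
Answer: 2*sqrt(364679)/413 ≈ 2.9244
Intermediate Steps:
N = 3 (N = -2 + 5 = 3)
h(I, G) = 55/7 (h(I, G) = 8 - 1/((7 - I) + I) = 8 - 1/7 = 55/7)
z(n, U) = (21 + U)/(U + n)
sqrt(z(N, -62) + h(-48, -48)) = sqrt((21 - 62)/(-62 + 3) + 55/7) = sqrt(-41/(-59) + 55/7) = sqrt(-1/59*(-41) + 55/7) = sqrt(41/59 + 55/7) = sqrt(3532/413) = 2*sqrt(364679)/413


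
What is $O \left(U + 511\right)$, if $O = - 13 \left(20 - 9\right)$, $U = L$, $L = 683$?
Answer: $-170742$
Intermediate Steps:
$U = 683$
$O = -143$ ($O = \left(-13\right) 11 = -143$)
$O \left(U + 511\right) = - 143 \left(683 + 511\right) = \left(-143\right) 1194 = -170742$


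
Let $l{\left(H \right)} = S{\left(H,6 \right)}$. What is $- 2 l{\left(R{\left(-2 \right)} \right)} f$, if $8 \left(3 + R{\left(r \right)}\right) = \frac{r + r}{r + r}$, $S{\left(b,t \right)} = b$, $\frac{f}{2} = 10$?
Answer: $115$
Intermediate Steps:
$f = 20$ ($f = 2 \cdot 10 = 20$)
$R{\left(r \right)} = - \frac{23}{8}$ ($R{\left(r \right)} = -3 + \frac{\left(r + r\right) \frac{1}{r + r}}{8} = -3 + \frac{2 r \frac{1}{2 r}}{8} = -3 + \frac{1}{8} \cdot 1 = -3 + \frac{1}{8} = - \frac{23}{8}$)
$l{\left(H \right)} = H$
$- 2 l{\left(R{\left(-2 \right)} \right)} f = \left(-2\right) \left(- \frac{23}{8}\right) 20 = \frac{23}{4} \cdot 20 = 115$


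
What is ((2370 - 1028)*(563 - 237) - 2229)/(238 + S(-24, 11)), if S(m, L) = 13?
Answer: 435263/251 ≈ 1734.1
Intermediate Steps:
((2370 - 1028)*(563 - 237) - 2229)/(238 + S(-24, 11)) = ((2370 - 1028)*(563 - 237) - 2229)/(238 + 13) = (1342*326 - 2229)/251 = (437492 - 2229)*(1/251) = 435263*(1/251) = 435263/251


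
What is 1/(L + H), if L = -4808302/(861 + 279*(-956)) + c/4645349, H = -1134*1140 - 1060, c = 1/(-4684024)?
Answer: -5784893397474016488/7484506152031445659240471 ≈ -7.7292e-7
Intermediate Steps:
c = -1/4684024 ≈ -2.1349e-7
H = -1293820 (H = -1292760 - 1060 = -1293820)
L = 104623488386353263689/5784893397474016488 (L = -4808302/(861 + 279*(-956)) - 1/4684024/4645349 = -4808302/(861 - 266724) - 1/4684024*1/4645349 = -4808302/(-265863) - 1/21758926204376 = -4808302*(-1/265863) - 1/21758926204376 = 4808302/265863 - 1/21758926204376 = 104623488386353263689/5784893397474016488 ≈ 18.086)
1/(L + H) = 1/(104623488386353263689/5784893397474016488 - 1293820) = 1/(-7484506152031445659240471/5784893397474016488) = -5784893397474016488/7484506152031445659240471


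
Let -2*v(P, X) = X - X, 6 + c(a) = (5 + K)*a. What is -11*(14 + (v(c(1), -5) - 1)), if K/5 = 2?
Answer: -143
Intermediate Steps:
K = 10 (K = 5*2 = 10)
c(a) = -6 + 15*a (c(a) = -6 + (5 + 10)*a = -6 + 15*a)
v(P, X) = 0 (v(P, X) = -(X - X)/2 = -½*0 = 0)
-11*(14 + (v(c(1), -5) - 1)) = -11*(14 + (0 - 1)) = -11*(14 - 1) = -11*13 = -143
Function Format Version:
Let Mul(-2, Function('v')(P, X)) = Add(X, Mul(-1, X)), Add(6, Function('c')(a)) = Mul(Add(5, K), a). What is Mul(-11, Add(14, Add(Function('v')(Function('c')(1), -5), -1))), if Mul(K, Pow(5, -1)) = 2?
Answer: -143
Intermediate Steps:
K = 10 (K = Mul(5, 2) = 10)
Function('c')(a) = Add(-6, Mul(15, a)) (Function('c')(a) = Add(-6, Mul(Add(5, 10), a)) = Add(-6, Mul(15, a)))
Function('v')(P, X) = 0 (Function('v')(P, X) = Mul(Rational(-1, 2), Add(X, Mul(-1, X))) = Mul(Rational(-1, 2), 0) = 0)
Mul(-11, Add(14, Add(Function('v')(Function('c')(1), -5), -1))) = Mul(-11, Add(14, Add(0, -1))) = Mul(-11, Add(14, -1)) = Mul(-11, 13) = -143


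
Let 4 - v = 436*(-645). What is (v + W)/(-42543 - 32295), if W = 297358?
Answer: -289291/37419 ≈ -7.7311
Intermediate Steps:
v = 281224 (v = 4 - 436*(-645) = 4 - 1*(-281220) = 4 + 281220 = 281224)
(v + W)/(-42543 - 32295) = (281224 + 297358)/(-42543 - 32295) = 578582/(-74838) = 578582*(-1/74838) = -289291/37419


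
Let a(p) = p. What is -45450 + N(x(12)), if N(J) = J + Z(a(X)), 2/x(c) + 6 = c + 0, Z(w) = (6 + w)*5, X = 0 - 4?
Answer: -136319/3 ≈ -45440.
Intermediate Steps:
X = -4
Z(w) = 30 + 5*w
x(c) = 2/(-6 + c) (x(c) = 2/(-6 + (c + 0)) = 2/(-6 + c))
N(J) = 10 + J (N(J) = J + (30 + 5*(-4)) = J + (30 - 20) = J + 10 = 10 + J)
-45450 + N(x(12)) = -45450 + (10 + 2/(-6 + 12)) = -45450 + (10 + 2/6) = -45450 + (10 + 2*(⅙)) = -45450 + (10 + ⅓) = -45450 + 31/3 = -136319/3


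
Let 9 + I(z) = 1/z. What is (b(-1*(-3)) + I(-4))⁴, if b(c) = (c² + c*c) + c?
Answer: 4879681/256 ≈ 19061.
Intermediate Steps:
I(z) = -9 + 1/z
b(c) = c + 2*c² (b(c) = (c² + c²) + c = 2*c² + c = c + 2*c²)
(b(-1*(-3)) + I(-4))⁴ = ((-1*(-3))*(1 + 2*(-1*(-3))) + (-9 + 1/(-4)))⁴ = (3*(1 + 2*3) + (-9 - ¼))⁴ = (3*(1 + 6) - 37/4)⁴ = (3*7 - 37/4)⁴ = (21 - 37/4)⁴ = (47/4)⁴ = 4879681/256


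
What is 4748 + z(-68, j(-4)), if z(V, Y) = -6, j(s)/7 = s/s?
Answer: 4742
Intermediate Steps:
j(s) = 7 (j(s) = 7*(s/s) = 7*1 = 7)
4748 + z(-68, j(-4)) = 4748 - 6 = 4742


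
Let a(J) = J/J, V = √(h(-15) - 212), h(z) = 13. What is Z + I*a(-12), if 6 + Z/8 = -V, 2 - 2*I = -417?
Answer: 323/2 - 8*I*√199 ≈ 161.5 - 112.85*I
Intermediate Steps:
I = 419/2 (I = 1 - ½*(-417) = 1 + 417/2 = 419/2 ≈ 209.50)
V = I*√199 (V = √(13 - 212) = √(-199) = I*√199 ≈ 14.107*I)
Z = -48 - 8*I*√199 (Z = -48 + 8*(-I*√199) = -48 - 8*I*√199 ≈ -48.0 - 112.85*I)
a(J) = 1
Z + I*a(-12) = (-48 - 8*I*√199) + (419/2)*1 = (-48 - 8*I*√199) + 419/2 = 323/2 - 8*I*√199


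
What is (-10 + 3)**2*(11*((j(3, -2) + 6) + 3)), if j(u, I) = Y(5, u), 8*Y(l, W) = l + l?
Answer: 22099/4 ≈ 5524.8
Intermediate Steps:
Y(l, W) = l/4 (Y(l, W) = (l + l)/8 = (2*l)/8 = l/4)
j(u, I) = 5/4 (j(u, I) = (1/4)*5 = 5/4)
(-10 + 3)**2*(11*((j(3, -2) + 6) + 3)) = (-10 + 3)**2*(11*((5/4 + 6) + 3)) = (-7)**2*(11*(29/4 + 3)) = 49*(11*(41/4)) = 49*(451/4) = 22099/4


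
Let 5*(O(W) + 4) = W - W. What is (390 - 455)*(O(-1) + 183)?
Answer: -11635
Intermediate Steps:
O(W) = -4 (O(W) = -4 + (W - W)/5 = -4 + (⅕)*0 = -4 + 0 = -4)
(390 - 455)*(O(-1) + 183) = (390 - 455)*(-4 + 183) = -65*179 = -11635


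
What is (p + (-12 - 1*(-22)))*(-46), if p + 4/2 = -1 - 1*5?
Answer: -92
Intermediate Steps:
p = -8 (p = -2 + (-1 - 1*5) = -2 + (-1 - 5) = -2 - 6 = -8)
(p + (-12 - 1*(-22)))*(-46) = (-8 + (-12 - 1*(-22)))*(-46) = (-8 + (-12 + 22))*(-46) = (-8 + 10)*(-46) = 2*(-46) = -92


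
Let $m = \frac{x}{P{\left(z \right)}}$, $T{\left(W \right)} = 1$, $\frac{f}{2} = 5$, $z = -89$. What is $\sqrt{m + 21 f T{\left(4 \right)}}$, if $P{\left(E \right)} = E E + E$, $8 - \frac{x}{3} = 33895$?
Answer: $\frac{21 \sqrt{6851042}}{3916} \approx 14.036$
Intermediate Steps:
$f = 10$ ($f = 2 \cdot 5 = 10$)
$x = -101661$ ($x = 24 - 101685 = -101661$)
$P{\left(E \right)} = E + E^{2}$ ($P{\left(E \right)} = E^{2} + E = E + E^{2}$)
$m = - \frac{101661}{7832}$ ($m = - \frac{101661}{\left(-89\right) \left(1 - 89\right)} = - \frac{101661}{\left(-89\right) \left(-88\right)} = - \frac{101661}{7832} \approx -12.98$)
$\sqrt{m + 21 f T{\left(4 \right)}} = \sqrt{- \frac{101661}{7832} + 21 \cdot 10 \cdot 1} = \sqrt{- \frac{101661}{7832} + 210 \cdot 1} = \sqrt{- \frac{101661}{7832} + 210} = \sqrt{\frac{1543059}{7832}} = \frac{21 \sqrt{6851042}}{3916}$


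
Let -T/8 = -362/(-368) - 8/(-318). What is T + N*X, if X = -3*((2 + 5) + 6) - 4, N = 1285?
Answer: -202097050/3657 ≈ -55263.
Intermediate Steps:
T = -29515/3657 (T = -8*(-362/(-368) - 8/(-318)) = -8*(-362*(-1/368) - 8*(-1/318)) = -8*(181/184 + 4/159) = -8*29515/29256 = -29515/3657 ≈ -8.0708)
X = -43 (X = -3*(7 + 6) - 4 = -3*13 - 4 = -39 - 4 = -43)
T + N*X = -29515/3657 + 1285*(-43) = -29515/3657 - 55255 = -202097050/3657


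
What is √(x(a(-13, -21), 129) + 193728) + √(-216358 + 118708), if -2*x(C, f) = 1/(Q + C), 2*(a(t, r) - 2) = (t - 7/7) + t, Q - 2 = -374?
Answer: √113968052159/767 + 15*I*√434 ≈ 440.15 + 312.49*I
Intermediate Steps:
Q = -372 (Q = 2 - 374 = -372)
a(t, r) = 3/2 + t (a(t, r) = 2 + ((t - 7/7) + t)/2 = 2 + ((t - 7*⅐) + t)/2 = 2 + ((t - 1) + t)/2 = 2 + ((-1 + t) + t)/2 = 2 + (-1 + 2*t)/2 = 2 + (-½ + t) = 3/2 + t)
x(C, f) = -1/(2*(-372 + C))
√(x(a(-13, -21), 129) + 193728) + √(-216358 + 118708) = √(-1/(-744 + 2*(3/2 - 13)) + 193728) + √(-216358 + 118708) = √(-1/(-744 + 2*(-23/2)) + 193728) + √(-97650) = √(-1/(-744 - 23) + 193728) + 15*I*√434 = √(-1/(-767) + 193728) + 15*I*√434 = √(-1*(-1/767) + 193728) + 15*I*√434 = √(1/767 + 193728) + 15*I*√434 = √(148589377/767) + 15*I*√434 = √113968052159/767 + 15*I*√434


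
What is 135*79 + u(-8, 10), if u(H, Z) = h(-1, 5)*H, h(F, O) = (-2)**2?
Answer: 10633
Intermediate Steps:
h(F, O) = 4
u(H, Z) = 4*H
135*79 + u(-8, 10) = 135*79 + 4*(-8) = 10665 - 32 = 10633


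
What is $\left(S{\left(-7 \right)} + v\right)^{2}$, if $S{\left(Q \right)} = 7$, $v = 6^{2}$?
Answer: $1849$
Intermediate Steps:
$v = 36$
$\left(S{\left(-7 \right)} + v\right)^{2} = \left(7 + 36\right)^{2} = 43^{2} = 1849$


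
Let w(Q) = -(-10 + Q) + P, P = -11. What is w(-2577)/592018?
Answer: 184/42287 ≈ 0.0043512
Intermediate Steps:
w(Q) = -1 - Q (w(Q) = -(-10 + Q) - 11 = (10 - Q) - 11 = -1 - Q)
w(-2577)/592018 = (-1 - 1*(-2577))/592018 = (-1 + 2577)*(1/592018) = 2576*(1/592018) = 184/42287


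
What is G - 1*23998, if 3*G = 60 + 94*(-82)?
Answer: -79642/3 ≈ -26547.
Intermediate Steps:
G = -7648/3 (G = (60 + 94*(-82))/3 = (60 - 7708)/3 = (⅓)*(-7648) = -7648/3 ≈ -2549.3)
G - 1*23998 = -7648/3 - 1*23998 = -7648/3 - 23998 = -79642/3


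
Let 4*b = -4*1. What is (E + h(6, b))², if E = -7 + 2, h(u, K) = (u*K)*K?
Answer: 1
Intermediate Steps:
b = -1 (b = (-4*1)/4 = (¼)*(-4) = -1)
h(u, K) = u*K² (h(u, K) = (K*u)*K = u*K²)
E = -5
(E + h(6, b))² = (-5 + 6*(-1)²)² = (-5 + 6*1)² = (-5 + 6)² = 1² = 1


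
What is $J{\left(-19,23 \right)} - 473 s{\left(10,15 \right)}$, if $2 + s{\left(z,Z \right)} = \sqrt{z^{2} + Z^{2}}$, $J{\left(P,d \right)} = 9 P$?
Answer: $775 - 2365 \sqrt{13} \approx -7752.1$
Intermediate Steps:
$s{\left(z,Z \right)} = -2 + \sqrt{Z^{2} + z^{2}}$ ($s{\left(z,Z \right)} = -2 + \sqrt{z^{2} + Z^{2}} = -2 + \sqrt{Z^{2} + z^{2}}$)
$J{\left(-19,23 \right)} - 473 s{\left(10,15 \right)} = 9 \left(-19\right) - 473 \left(-2 + \sqrt{15^{2} + 10^{2}}\right) = -171 - 473 \left(-2 + \sqrt{225 + 100}\right) = -171 - 473 \left(-2 + \sqrt{325}\right) = -171 - 473 \left(-2 + 5 \sqrt{13}\right) = -171 + \left(946 - 2365 \sqrt{13}\right) = 775 - 2365 \sqrt{13}$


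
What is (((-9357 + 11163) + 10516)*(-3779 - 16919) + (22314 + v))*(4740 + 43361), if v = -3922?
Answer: -12266830730764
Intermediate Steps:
(((-9357 + 11163) + 10516)*(-3779 - 16919) + (22314 + v))*(4740 + 43361) = (((-9357 + 11163) + 10516)*(-3779 - 16919) + (22314 - 3922))*(4740 + 43361) = ((1806 + 10516)*(-20698) + 18392)*48101 = (12322*(-20698) + 18392)*48101 = (-255040756 + 18392)*48101 = -255022364*48101 = -12266830730764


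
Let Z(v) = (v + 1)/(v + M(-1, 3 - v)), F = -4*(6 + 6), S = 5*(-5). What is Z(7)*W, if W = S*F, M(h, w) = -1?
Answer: 1600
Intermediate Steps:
S = -25
F = -48 (F = -4*12 = -48)
Z(v) = (1 + v)/(-1 + v) (Z(v) = (v + 1)/(v - 1) = (1 + v)/(-1 + v))
W = 1200 (W = -25*(-48) = 1200)
Z(7)*W = ((1 + 7)/(-1 + 7))*1200 = (8/6)*1200 = ((⅙)*8)*1200 = (4/3)*1200 = 1600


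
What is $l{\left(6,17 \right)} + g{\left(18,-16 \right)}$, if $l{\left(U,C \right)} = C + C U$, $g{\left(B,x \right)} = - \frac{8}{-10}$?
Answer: $\frac{599}{5} \approx 119.8$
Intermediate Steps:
$g{\left(B,x \right)} = \frac{4}{5}$ ($g{\left(B,x \right)} = \left(-8\right) \left(- \frac{1}{10}\right) = \frac{4}{5}$)
$l{\left(6,17 \right)} + g{\left(18,-16 \right)} = 17 \left(1 + 6\right) + \frac{4}{5} = 17 \cdot 7 + \frac{4}{5} = 119 + \frac{4}{5} = \frac{599}{5}$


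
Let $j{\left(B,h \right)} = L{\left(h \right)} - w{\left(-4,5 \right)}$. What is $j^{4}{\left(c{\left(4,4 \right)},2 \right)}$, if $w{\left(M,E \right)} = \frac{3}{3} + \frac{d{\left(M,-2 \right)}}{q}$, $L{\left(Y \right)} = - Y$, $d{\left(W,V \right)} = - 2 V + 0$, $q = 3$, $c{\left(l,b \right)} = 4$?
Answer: $\frac{28561}{81} \approx 352.6$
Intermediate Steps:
$d{\left(W,V \right)} = - 2 V$
$w{\left(M,E \right)} = \frac{7}{3}$ ($w{\left(M,E \right)} = \frac{3}{3} + \frac{\left(-2\right) \left(-2\right)}{3} = 3 \cdot \frac{1}{3} + 4 \cdot \frac{1}{3} = 1 + \frac{4}{3} = \frac{7}{3}$)
$j{\left(B,h \right)} = - \frac{7}{3} - h$ ($j{\left(B,h \right)} = - h - \frac{7}{3} = - \frac{7}{3} - h$)
$j^{4}{\left(c{\left(4,4 \right)},2 \right)} = \left(- \frac{7}{3} - 2\right)^{4} = \left(- \frac{13}{3}\right)^{4} = \frac{28561}{81}$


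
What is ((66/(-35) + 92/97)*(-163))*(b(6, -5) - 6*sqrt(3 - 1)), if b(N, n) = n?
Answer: -518666/679 - 3111996*sqrt(2)/3395 ≈ -2060.2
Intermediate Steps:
((66/(-35) + 92/97)*(-163))*(b(6, -5) - 6*sqrt(3 - 1)) = ((66/(-35) + 92/97)*(-163))*(-5 - 6*sqrt(3 - 1)) = ((66*(-1/35) + 92*(1/97))*(-163))*(-5 - 6*sqrt(2)) = ((-66/35 + 92/97)*(-163))*(-5 - 6*sqrt(2)) = (-3182/3395*(-163))*(-5 - 6*sqrt(2)) = 518666*(-5 - 6*sqrt(2))/3395 = -518666/679 - 3111996*sqrt(2)/3395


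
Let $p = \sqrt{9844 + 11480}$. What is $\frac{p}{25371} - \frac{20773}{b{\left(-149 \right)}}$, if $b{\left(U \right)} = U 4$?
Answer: $\frac{20773}{596} + \frac{2 \sqrt{5331}}{25371} \approx 34.86$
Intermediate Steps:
$p = 2 \sqrt{5331}$ ($p = \sqrt{21324} = 2 \sqrt{5331} \approx 146.03$)
$b{\left(U \right)} = 4 U$
$\frac{p}{25371} - \frac{20773}{b{\left(-149 \right)}} = \frac{2 \sqrt{5331}}{25371} - \frac{20773}{4 \left(-149\right)} = 2 \sqrt{5331} \cdot \frac{1}{25371} - \frac{20773}{-596} = \frac{2 \sqrt{5331}}{25371} - - \frac{20773}{596} = \frac{2 \sqrt{5331}}{25371} + \frac{20773}{596} = \frac{20773}{596} + \frac{2 \sqrt{5331}}{25371}$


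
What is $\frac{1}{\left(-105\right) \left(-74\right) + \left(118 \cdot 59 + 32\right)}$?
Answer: $\frac{1}{14764} \approx 6.7732 \cdot 10^{-5}$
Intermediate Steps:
$\frac{1}{\left(-105\right) \left(-74\right) + \left(118 \cdot 59 + 32\right)} = \frac{1}{7770 + \left(6962 + 32\right)} = \frac{1}{7770 + 6994} = \frac{1}{14764}$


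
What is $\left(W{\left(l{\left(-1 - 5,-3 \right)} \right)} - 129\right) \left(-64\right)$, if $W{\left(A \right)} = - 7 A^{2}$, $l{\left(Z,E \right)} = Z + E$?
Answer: $44544$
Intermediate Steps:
$l{\left(Z,E \right)} = E + Z$
$\left(W{\left(l{\left(-1 - 5,-3 \right)} \right)} - 129\right) \left(-64\right) = \left(- 7 \left(-3 - 6\right)^{2} - 129\right) \left(-64\right) = \left(- 7 \left(-9\right)^{2} - 129\right) \left(-64\right) = \left(\left(-7\right) 81 - 129\right) \left(-64\right) = \left(-567 - 129\right) \left(-64\right) = \left(-696\right) \left(-64\right) = 44544$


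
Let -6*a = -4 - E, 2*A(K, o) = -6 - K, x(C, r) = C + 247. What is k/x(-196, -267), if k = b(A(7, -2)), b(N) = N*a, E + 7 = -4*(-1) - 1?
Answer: 0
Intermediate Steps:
E = -4 (E = -7 + (-4*(-1) - 1) = -7 + (4 - 1) = -7 + 3 = -4)
x(C, r) = 247 + C
A(K, o) = -3 - K/2 (A(K, o) = (-6 - K)/2 = -3 - K/2)
a = 0 (a = -(-4 - 1*(-4))/6 = -(-4 + 4)/6 = -⅙*0 = 0)
b(N) = 0 (b(N) = N*0 = 0)
k = 0
k/x(-196, -267) = 0/(247 - 196) = 0/51 = 0*(1/51) = 0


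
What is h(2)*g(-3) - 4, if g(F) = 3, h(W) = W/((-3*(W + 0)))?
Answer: -5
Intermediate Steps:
h(W) = -⅓ (h(W) = W/((-3*W)) = W*(-1/(3*W)) = -⅓)
h(2)*g(-3) - 4 = -⅓*3 - 4 = -1 - 4 = -5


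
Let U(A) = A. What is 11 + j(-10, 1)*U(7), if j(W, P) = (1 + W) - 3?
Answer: -73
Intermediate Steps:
j(W, P) = -2 + W
11 + j(-10, 1)*U(7) = 11 + (-2 - 10)*7 = 11 - 12*7 = 11 - 84 = -73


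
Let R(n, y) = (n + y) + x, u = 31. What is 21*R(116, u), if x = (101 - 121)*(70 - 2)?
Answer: -25473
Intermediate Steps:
x = -1360 (x = -20*68 = -1360)
R(n, y) = -1360 + n + y (R(n, y) = (n + y) - 1360 = -1360 + n + y)
21*R(116, u) = 21*(-1360 + 116 + 31) = 21*(-1213) = -25473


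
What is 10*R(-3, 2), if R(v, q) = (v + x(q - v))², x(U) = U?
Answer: 40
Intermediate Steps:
R(v, q) = q² (R(v, q) = (v + (q - v))² = q²)
10*R(-3, 2) = 10*2² = 10*4 = 40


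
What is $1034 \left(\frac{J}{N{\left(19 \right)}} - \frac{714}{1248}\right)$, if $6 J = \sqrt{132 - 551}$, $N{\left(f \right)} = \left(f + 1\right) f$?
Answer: $- \frac{61523}{104} + \frac{517 i \sqrt{419}}{1140} \approx -591.57 + 9.2831 i$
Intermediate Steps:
$N{\left(f \right)} = f \left(1 + f\right)$ ($N{\left(f \right)} = \left(1 + f\right) f = f \left(1 + f\right)$)
$J = \frac{i \sqrt{419}}{6}$ ($J = \frac{\sqrt{132 - 551}}{6} = \frac{\sqrt{-419}}{6} = \frac{i \sqrt{419}}{6} \approx 3.4116 i$)
$1034 \left(\frac{J}{N{\left(19 \right)}} - \frac{714}{1248}\right) = 1034 \left(\frac{\frac{1}{6} i \sqrt{419}}{19 \left(1 + 19\right)} - \frac{714}{1248}\right) = 1034 \left(\frac{\frac{1}{6} i \sqrt{419}}{19 \cdot 20} - \frac{119}{208}\right) = 1034 \left(\frac{\frac{1}{6} i \sqrt{419}}{380} - \frac{119}{208}\right) = 1034 \left(\frac{i \sqrt{419}}{6} \cdot \frac{1}{380} - \frac{119}{208}\right) = 1034 \left(\frac{i \sqrt{419}}{2280} - \frac{119}{208}\right) = 1034 \left(- \frac{119}{208} + \frac{i \sqrt{419}}{2280}\right) = - \frac{61523}{104} + \frac{517 i \sqrt{419}}{1140}$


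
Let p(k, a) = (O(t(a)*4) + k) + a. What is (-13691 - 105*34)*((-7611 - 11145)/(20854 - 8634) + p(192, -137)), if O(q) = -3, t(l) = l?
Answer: -2661145631/3055 ≈ -8.7108e+5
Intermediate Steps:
p(k, a) = -3 + a + k (p(k, a) = (-3 + k) + a = -3 + a + k)
(-13691 - 105*34)*((-7611 - 11145)/(20854 - 8634) + p(192, -137)) = (-13691 - 105*34)*((-7611 - 11145)/(20854 - 8634) + (-3 - 137 + 192)) = (-13691 - 3570)*(-18756/12220 + 52) = -17261*(-18756*1/12220 + 52) = -17261*(-4689/3055 + 52) = -17261*154171/3055 = -2661145631/3055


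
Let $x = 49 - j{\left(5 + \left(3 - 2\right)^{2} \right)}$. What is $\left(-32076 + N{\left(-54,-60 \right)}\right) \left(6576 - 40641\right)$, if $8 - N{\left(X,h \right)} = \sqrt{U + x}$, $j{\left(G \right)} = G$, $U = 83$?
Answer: $1092396420 + 102195 \sqrt{14} \approx 1.0928 \cdot 10^{9}$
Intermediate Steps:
$x = 43$ ($x = 49 - \left(5 + \left(3 - 2\right)^{2}\right) = 49 - \left(5 + 1^{2}\right) = 49 - \left(5 + 1\right) = 49 - 6 = 43$)
$N{\left(X,h \right)} = 8 - 3 \sqrt{14}$ ($N{\left(X,h \right)} = 8 - \sqrt{83 + 43} = 8 - \sqrt{126} = 8 - 3 \sqrt{14}$)
$\left(-32076 + N{\left(-54,-60 \right)}\right) \left(6576 - 40641\right) = \left(-32076 + \left(8 - 3 \sqrt{14}\right)\right) \left(6576 - 40641\right) = \left(-32068 - 3 \sqrt{14}\right) \left(6576 - 40641\right) = \left(-32068 - 3 \sqrt{14}\right) \left(-34065\right) = 1092396420 + 102195 \sqrt{14}$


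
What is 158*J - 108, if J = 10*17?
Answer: 26752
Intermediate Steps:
J = 170
158*J - 108 = 158*170 - 108 = 26860 - 108 = 26752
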